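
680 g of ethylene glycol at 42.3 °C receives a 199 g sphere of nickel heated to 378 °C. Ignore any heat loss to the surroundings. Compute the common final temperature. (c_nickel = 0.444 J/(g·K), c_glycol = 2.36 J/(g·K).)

|Q_nickel| = |Q_glycol|:
199*0.444*(378 − T) = 680*2.36*(T − 42.3)
88.36(378 − T) = 1604.8(T − 42.3)
1693.2 T = 101282  ⇒  T ≈ 59.82 °C

T_f ≈ 59.8 °C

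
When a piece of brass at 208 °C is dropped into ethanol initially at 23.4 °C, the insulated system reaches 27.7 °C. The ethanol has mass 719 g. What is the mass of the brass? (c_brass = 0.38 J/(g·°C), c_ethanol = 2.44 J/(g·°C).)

Net heat exchanged in the isolated system is zero:
m·0.38·(27.7 − 208) + 719·2.44·(27.7 − 23.4) = 0
-68.51 m = -7543.7
m = -7543.7/-68.51 ≈ 110.1 g

m ≈ 110 g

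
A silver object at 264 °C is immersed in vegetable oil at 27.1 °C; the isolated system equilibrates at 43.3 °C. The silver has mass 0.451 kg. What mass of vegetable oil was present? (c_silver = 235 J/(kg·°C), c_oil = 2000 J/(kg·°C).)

m ≈ 0.722 kg

Heat gained plus heat lost sum to zero:
0.451×235×(43.3 − 264) + m×2000×(43.3 − 27.1) = 0
32400 m = 23391
m = 23391/32400 ≈ 0.7219 kg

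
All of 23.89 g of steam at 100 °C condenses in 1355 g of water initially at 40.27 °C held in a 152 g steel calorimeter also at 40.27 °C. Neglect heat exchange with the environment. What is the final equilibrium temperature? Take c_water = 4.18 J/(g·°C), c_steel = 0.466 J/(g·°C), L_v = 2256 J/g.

T_f ≈ 50.5 °C

Sum of m c ΔT and latent-heat terms is zero:
steam→water at 100 °C releases m L_v = 23.89×2256 = 53896
  condensate cools 100→T: 23.89×4.18×(T − 100) = 99.86(T − 100)
  water warms: 1355×4.18×(T − 40.27) = 5663.9(T − 40.27)
  cup: 70.83(T − 40.27)
5834.6 T = 53896 + 9986 + 230938 = 294820
T ≈ 50.53 °C — below 100 °C, confirming all the steam condensed.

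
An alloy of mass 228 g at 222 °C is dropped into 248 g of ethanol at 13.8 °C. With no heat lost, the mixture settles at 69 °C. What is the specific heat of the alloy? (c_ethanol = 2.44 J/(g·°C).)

c ≈ 0.958 J/(g·°C)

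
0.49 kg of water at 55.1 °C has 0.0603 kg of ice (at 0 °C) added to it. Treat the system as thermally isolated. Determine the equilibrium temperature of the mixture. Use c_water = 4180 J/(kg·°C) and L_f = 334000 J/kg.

Heat gained plus heat lost sum to zero:
melt ice: 0.0603×334000 = 20140; meltwater 0→T: 0.0603×4180×T = 252.05 T; water cools: 0.49×4180×(T − 55.1) = 2048.2(T − 55.1)
2300.3 T = 112856 − 20140 = 92716
T ≈ 40.31 °C — above 0 °C, consistent with complete melting.

T_f ≈ 40.3 °C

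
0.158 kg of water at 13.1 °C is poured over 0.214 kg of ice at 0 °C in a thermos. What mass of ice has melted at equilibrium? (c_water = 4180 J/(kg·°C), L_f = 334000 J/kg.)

Cooling the water to 0 °C releases 0.158·4180·13.1 = 8651.8 J.
Fully melting the ice requires m_ice L_f = 0.214·334000 = 71476 J.
That's not enough to melt it all — equilibrium is at 0 °C with ice remaining.
m_melt = 8651.8 / L_f = 0.0259 kg.

m_melted ≈ 0.0259 kg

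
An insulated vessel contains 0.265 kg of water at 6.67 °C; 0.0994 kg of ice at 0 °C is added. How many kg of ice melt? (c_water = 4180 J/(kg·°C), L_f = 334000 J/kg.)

m_melted ≈ 0.0221 kg

Water can give up m c ΔT = 0.265×4180×6.67 = 7388.4 J before reaching 0 °C.
Fully melting the ice requires m_ice L_f = 0.0994×334000 = 33200 J.
7388.4 J < 33200 J, so only part of the ice melts and the system sits at 0 °C.
Mass melted = 7388.4/334000 ≈ 0.02212 kg.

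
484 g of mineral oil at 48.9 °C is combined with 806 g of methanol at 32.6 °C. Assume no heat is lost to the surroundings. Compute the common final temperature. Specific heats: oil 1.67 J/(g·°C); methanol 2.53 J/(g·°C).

Net heat exchanged in the isolated system is zero:
484·1.67·(T − 48.9) + 806·2.53·(T − 32.6) = 0
808.28(T − 48.9) + 2039.2(T − 32.6) = 0
(808.28 + 2039.2) T = 808.28·48.9 + 2039.2·32.6
T ≈ 37.23 °C

T_f ≈ 37.2 °C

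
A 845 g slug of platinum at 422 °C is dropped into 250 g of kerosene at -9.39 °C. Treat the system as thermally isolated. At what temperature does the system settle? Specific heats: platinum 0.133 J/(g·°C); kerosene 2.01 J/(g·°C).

T_f ≈ 69.5 °C

T_f = Σ m_i c_i T_i / Σ m_i c_i:
T_f = (112.39*422 + 502.5*(-9.39)) / (112.39 + 502.5)
    = 42708 / 614.88 ≈ 69.46 °C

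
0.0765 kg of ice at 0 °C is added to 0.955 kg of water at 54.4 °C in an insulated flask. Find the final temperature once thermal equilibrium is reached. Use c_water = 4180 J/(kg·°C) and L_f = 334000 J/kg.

T_f ≈ 44.4 °C

Energy balance with sensible and latent terms:
latent heat to melt: 0.0765·334000 = 25551; warm the meltwater: 319.77 T; water: 3991.9(T − 54.4)
4311.7 T = 217159 − 25551 = 191608
T ≈ 44.44 °C (positive, so assuming full melt was valid).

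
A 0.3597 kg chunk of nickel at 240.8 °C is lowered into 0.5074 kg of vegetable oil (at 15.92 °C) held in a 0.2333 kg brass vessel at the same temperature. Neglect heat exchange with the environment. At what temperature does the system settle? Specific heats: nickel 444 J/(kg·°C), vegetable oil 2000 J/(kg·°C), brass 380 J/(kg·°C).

Heat gained plus heat lost sum to zero:
0.3597·444·(T − 240.8) + 0.5074·2000·(T − 15.92) + 0.2333·380·(T − 15.92) = 0
159.71(T − 240.8) + 1014.8(T − 15.92) + 88.65(T − 15.92) = 0
1263.2 T = 56024
T = 56024 / 1263.2 = 44.4 °C

T_f ≈ 44.4 °C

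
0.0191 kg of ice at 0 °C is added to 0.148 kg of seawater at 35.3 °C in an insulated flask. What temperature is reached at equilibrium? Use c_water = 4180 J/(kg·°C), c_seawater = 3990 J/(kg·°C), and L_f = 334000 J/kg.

T_f ≈ 21.6 °C

Energy balance with sensible and latent terms:
melt ice: 0.0191·334000 = 6379.4
  warm the meltwater: 79.84 T
  seawater cools: 0.148·3990·(T − 35.3) = 590.52(T − 35.3)
670.36 T = 20845 − 6379.4 = 14466
T ≈ 21.58 °C — above 0 °C, consistent with complete melting.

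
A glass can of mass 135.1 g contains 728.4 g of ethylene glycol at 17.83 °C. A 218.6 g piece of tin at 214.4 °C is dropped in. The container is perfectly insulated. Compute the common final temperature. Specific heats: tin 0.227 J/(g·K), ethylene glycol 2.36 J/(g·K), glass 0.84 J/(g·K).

T_f ≈ 23.0 °C

Energy conservation, ΣQ = 0:
218.6·0.227·(T − 214.4) + 728.4·2.36·(T − 17.83) + 135.1·0.84·(T − 17.83) = 0
(49.62 + 1719 + 113.48) T = 49.62·214.4 + 1719·17.83 + 113.48·17.83
T = 43313/1882.1 ≈ 23.01 °C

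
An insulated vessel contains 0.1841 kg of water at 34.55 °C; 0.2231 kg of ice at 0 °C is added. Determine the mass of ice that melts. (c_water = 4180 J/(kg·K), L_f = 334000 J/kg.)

m_melted ≈ 0.0796 kg

Cooling the water to 0 °C releases 0.1841·4180·34.55 = 26588 J.
Fully melting the ice requires m_ice L_f = 0.2231·334000 = 74515 J.
That's not enough to melt it all — equilibrium is at 0 °C with ice remaining.
Mass melted = 26588/334000 ≈ 0.0796 kg.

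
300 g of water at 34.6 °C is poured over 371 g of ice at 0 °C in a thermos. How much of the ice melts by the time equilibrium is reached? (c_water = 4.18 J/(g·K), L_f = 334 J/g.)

Cooling the water to 0 °C releases 300·4.18·34.6 = 43388 J.
To melt every bit of ice: 371·334 = 123914 J.
43388 J < 123914 J, so only part of the ice melts and the system sits at 0 °C.
m_melted·334 = 43388  ⇒  m_melted ≈ 129.9 g.

m_melted ≈ 130 g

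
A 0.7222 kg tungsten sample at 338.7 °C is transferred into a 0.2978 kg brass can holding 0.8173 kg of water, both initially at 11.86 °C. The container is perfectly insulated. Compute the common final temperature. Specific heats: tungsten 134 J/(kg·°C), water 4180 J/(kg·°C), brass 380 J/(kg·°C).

T_f ≈ 20.6 °C

Taking heat into each body as positive, Σ m c ΔT = 0:
0.7222×134×(T − 338.7) + 0.8173×4180×(T − 11.86) + 0.2978×380×(T − 11.86) = 0
3626.3 T = 74637
T = 74637/3626.3 ≈ 20.58 °C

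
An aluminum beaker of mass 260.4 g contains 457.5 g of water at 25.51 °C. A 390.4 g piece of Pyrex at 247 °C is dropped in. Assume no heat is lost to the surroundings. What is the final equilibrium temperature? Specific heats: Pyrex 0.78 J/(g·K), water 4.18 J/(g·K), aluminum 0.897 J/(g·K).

T_f ≈ 53.0 °C

Energy conservation, ΣQ = 0:
390.4×0.78×(T − 247) + 457.5×4.18×(T − 25.51) + 260.4×0.897×(T − 25.51) = 0
304.51(T − 247) + 1912.3(T − 25.51) + 233.58(T − 25.51) = 0
2450.4 T = 129957
T = 129957 / 2450.4 = 53 °C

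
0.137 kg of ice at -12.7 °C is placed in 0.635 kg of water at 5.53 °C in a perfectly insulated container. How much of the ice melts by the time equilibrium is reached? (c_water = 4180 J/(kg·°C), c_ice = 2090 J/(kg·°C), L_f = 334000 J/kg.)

m_melted ≈ 0.0331 kg

Water can give up m c ΔT = 0.635·4180·5.53 = 14678 J before reaching 0 °C.
Warming the ice to 0 °C takes 0.137·2090·12.7 = 3636.4 J, leaving 11042 J for melting.
To melt every bit of ice: 0.137·334000 = 45758 J.
11042 J < 45758 J, so only part of the ice melts and the system sits at 0 °C.
Mass melted = 11042/334000 ≈ 0.03306 kg.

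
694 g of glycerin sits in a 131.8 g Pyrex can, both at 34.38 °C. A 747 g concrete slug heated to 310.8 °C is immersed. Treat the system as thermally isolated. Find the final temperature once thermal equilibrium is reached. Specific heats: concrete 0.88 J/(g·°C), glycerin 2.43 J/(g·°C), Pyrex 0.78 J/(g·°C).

T_f ≈ 108.6 °C

Conservation of energy gives ΣQ = 0:
747·0.88·(T − 310.8) + 694·2.43·(T − 34.38) + 131.8·0.78·(T − 34.38) = 0
2446.6 T = 265821
T = 265821 / 2446.6 = 109 °C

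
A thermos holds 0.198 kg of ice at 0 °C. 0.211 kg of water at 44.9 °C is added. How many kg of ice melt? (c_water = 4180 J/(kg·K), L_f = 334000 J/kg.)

m_melted ≈ 0.119 kg

Heat available from the water dropping to 0 °C: 0.211×4180×44.9 = 39601 J.
Fully melting the ice requires m_ice L_f = 0.198×334000 = 66132 J.
Since 39601 < 66132 J, not all the ice melts; equilibrium is at 0 °C.
m_melted×334000 = 39601  ⇒  m_melted ≈ 0.1186 kg.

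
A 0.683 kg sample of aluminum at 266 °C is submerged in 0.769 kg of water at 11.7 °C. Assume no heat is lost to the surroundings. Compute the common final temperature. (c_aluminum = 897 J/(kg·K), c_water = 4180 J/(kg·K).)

Conservation of energy gives ΣQ = 0:
0.683*897*(T − 266) + 0.769*4180*(T − 11.7) = 0
612.65(T − 266) + 3214.4(T − 11.7) = 0
3827.1 T = 200574
T ≈ 52.41 °C

T_f ≈ 52.4 °C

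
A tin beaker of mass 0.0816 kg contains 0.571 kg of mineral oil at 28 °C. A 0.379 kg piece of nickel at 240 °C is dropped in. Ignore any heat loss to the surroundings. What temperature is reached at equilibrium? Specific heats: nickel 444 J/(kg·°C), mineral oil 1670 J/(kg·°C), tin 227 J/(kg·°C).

T_f = Σ m_i c_i T_i / Σ m_i c_i:
T_f = (168.28·240 + 953.57·28 + 18.52·28) / (168.28 + 953.57 + 18.52)
    = 67605 / 1140.4 ≈ 59.28 °C

T_f ≈ 59.3 °C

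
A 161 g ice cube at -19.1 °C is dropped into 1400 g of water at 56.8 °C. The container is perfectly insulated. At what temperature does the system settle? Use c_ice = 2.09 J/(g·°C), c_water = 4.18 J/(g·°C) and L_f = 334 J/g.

T_f ≈ 41.7 °C

Heat gained plus heat lost sum to zero:
ice -19.1→0 °C: 161·2.09·19.1 = 6427
  melt ice: 161·334 = 53774
  meltwater 0→T: 161·4.18·T = 672.98 T
  water: 5852(T − 56.8)
6525 T = 332394 − 60201 = 272193
T ≈ 41.72 °C. Since T > 0 °C, the all-ice-melts assumption holds.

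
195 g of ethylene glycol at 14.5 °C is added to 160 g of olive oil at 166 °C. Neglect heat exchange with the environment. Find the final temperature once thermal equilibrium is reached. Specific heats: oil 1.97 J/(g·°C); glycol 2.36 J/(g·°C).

T_f ≈ 76.1 °C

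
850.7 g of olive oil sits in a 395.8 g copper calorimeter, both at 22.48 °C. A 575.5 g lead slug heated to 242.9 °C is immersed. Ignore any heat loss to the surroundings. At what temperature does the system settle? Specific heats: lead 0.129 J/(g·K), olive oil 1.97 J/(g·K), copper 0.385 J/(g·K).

Taking heat into each body as positive, Σ m c ΔT = 0:
575.5×0.129×(T − 242.9) + 850.7×1.97×(T − 22.48) + 395.8×0.385×(T − 22.48) = 0
74.24(T − 242.9) + 1675.9(T − 22.48) + 152.38(T − 22.48) = 0
1902.5 T = 59132
T = 59132 / 1902.5 = 31.1 °C

T_f ≈ 31.1 °C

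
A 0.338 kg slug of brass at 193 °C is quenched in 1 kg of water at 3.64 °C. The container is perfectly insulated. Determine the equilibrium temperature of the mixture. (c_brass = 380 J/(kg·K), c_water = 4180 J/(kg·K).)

T_f ≈ 9.3 °C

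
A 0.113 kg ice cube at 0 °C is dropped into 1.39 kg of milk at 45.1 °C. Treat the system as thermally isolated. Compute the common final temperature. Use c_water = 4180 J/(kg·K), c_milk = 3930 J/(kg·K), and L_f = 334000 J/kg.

T_f ≈ 35.2 °C

Setting the total heat transfer to zero:
melt ice: 0.113×334000 = 37742
  meltwater 0→T: 0.113×4180×T = 472.34 T
  milk cools: 1.39×3930×(T − 45.1) = 5462.7(T − 45.1)
5935 T = 246368 − 37742 = 208626
T ≈ 35.15 °C — above 0 °C, consistent with complete melting.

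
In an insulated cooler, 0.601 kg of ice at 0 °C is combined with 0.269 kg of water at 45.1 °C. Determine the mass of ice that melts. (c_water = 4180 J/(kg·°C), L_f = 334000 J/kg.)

Heat available from the water dropping to 0 °C: 0.269·4180·45.1 = 50711 J.
To melt every bit of ice: 0.601·334000 = 200734 J.
50711 J < 200734 J, so only part of the ice melts and the system sits at 0 °C.
m_melt = 50711 / L_f = 0.1518 kg.

m_melted ≈ 0.152 kg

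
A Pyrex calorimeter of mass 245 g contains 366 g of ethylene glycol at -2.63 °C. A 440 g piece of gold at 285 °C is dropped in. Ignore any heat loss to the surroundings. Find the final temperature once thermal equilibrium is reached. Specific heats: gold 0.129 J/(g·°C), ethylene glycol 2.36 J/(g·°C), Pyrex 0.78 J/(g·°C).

T_f ≈ 12.1 °C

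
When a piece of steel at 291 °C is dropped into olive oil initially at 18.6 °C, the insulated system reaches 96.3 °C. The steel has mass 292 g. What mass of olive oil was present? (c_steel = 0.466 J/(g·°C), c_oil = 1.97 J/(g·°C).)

Conservation of energy gives ΣQ = 0:
292·0.466·(96.3 − 291) + m·1.97·(96.3 − 18.6) = 0
153.07 m = 26493
m = 26493/153.07 ≈ 173.1 g

m ≈ 173 g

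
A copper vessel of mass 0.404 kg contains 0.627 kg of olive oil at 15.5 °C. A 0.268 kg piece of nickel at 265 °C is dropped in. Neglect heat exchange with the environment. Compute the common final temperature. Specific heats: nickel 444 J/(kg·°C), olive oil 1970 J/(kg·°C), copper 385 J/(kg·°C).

T_f ≈ 35.2 °C

Setting the total heat transfer to zero:
0.268·444·(T − 265) + 0.627·1970·(T − 15.5) + 0.404·385·(T − 15.5) = 0
(118.99 + 1235.2 + 155.54) T = 118.99·265 + 1235.2·15.5 + 155.54·15.5
T = 53089/1509.7 ≈ 35.16 °C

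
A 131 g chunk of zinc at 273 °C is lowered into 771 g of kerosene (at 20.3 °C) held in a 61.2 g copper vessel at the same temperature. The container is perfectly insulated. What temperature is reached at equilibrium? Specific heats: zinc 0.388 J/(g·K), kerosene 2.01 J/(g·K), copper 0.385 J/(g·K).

T_f ≈ 28.2 °C

Energy conservation, ΣQ = 0:
131*0.388*(T − 273) + 771*2.01*(T − 20.3) + 61.2*0.385*(T − 20.3) = 0
50.83(T − 273) + 1549.7(T − 20.3) + 23.56(T − 20.3) = 0
(50.83 + 1549.7 + 23.56) T = 50.83*273 + 1549.7*20.3 + 23.56*20.3
T = 45813/1624.1 ≈ 28.21 °C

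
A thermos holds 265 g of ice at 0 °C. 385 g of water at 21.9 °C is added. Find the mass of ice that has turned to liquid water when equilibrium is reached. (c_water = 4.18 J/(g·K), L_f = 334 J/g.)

m_melted ≈ 106 g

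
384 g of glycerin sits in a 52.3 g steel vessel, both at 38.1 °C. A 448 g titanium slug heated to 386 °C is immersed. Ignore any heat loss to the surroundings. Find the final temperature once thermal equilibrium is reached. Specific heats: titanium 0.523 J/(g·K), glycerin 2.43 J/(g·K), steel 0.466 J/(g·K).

T_f ≈ 106.5 °C

Setting the total heat transfer to zero:
448*0.523*(T − 386) + 384*2.43*(T − 38.1) + 52.3*0.466*(T − 38.1) = 0
234.3(T − 386) + 933.12(T − 38.1) + 24.37(T − 38.1) = 0
(234.3 + 933.12 + 24.37) T = 234.3*386 + 933.12*38.1 + 24.37*38.1
T ≈ 106.50 °C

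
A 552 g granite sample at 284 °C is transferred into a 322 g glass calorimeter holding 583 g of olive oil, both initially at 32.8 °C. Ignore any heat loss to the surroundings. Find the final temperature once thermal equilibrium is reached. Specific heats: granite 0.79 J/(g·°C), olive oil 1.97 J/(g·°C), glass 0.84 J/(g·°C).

T_f ≈ 91.9 °C

Taking heat into each body as positive, Σ m c ΔT = 0:
552*0.79*(T − 284) + 583*1.97*(T − 32.8) + 322*0.84*(T − 32.8) = 0
436.08(T − 284) + 1148.5(T − 32.8) + 270.48(T − 32.8) = 0
1855.1 T = 170390
T = 170390/1855.1 ≈ 91.85 °C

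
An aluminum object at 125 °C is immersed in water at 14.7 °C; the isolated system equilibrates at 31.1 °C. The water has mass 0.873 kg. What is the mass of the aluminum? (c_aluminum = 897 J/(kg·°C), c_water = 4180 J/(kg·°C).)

m ≈ 0.711 kg

|Q_aluminum| = |Q_water|:
m×897×(125 − 31.1) = 0.873×4180×(31.1 − 14.7)
84228 m = 59846  ⇒  m ≈ 0.7105 kg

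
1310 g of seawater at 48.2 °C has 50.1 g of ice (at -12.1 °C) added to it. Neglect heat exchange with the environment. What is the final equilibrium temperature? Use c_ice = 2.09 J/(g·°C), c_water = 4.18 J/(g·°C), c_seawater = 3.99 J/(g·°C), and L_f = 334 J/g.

Energy balance with sensible and latent terms:
warm ice to 0 °C: 50.1×2.09×(0 − (-12.1)) = 1267; melt ice: 50.1×334 = 16733; warm the meltwater: 209.42 T; seawater cools: 1310×3.99×(T − 48.2) = 5226.9(T − 48.2)
5436.3 T = 251937 − 18000 = 233936
T ≈ 43.03 °C. Since T > 0 °C, the all-ice-melts assumption holds.

T_f ≈ 43.0 °C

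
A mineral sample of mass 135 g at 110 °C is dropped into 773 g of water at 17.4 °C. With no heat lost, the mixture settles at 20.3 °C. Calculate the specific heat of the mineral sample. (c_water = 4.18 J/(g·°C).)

c ≈ 0.774 J/(g·°C)

Conservation of energy gives ΣQ = 0:
135·c·(20.3 − 110) + 773·4.18·(20.3 − 17.4) = 0
-12110 c = -9370.3
c = -9370.3/-12110 ≈ 0.7738 J/(g·°C)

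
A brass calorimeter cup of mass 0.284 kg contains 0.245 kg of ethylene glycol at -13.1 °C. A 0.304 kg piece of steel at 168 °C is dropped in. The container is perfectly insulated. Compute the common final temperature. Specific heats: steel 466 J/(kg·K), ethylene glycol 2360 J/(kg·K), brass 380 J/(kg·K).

T_f ≈ 17.9 °C

T_f = Σ m_i c_i T_i / Σ m_i c_i:
T_f = (141.66*168 + 578.2*(-13.1) + 107.92*(-13.1)) / (141.66 + 578.2 + 107.92)
    = 14811 / 827.78 ≈ 17.89 °C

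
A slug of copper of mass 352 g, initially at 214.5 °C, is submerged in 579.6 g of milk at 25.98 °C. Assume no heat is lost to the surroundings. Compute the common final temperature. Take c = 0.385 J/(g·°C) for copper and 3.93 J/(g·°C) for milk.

T_f ≈ 36.6 °C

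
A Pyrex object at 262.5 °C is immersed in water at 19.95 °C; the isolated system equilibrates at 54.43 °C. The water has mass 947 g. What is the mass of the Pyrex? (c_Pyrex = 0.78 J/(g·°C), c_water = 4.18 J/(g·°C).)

Net heat exchanged in the isolated system is zero:
m×0.78×(54.43 − 262.5) + 947×4.18×(54.43 − 19.95) = 0
-162.29 m = -136488
m = -136488/-162.29 ≈ 841 g

m ≈ 841 g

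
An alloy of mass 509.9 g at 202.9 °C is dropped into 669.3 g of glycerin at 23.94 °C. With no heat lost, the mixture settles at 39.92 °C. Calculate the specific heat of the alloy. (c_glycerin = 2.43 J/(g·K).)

Heat gained plus heat lost sum to zero:
509.9·c·(39.92 − 202.9) + 669.3·2.43·(39.92 − 23.94) = 0
-83104 c = -25990
c = -25990/-83104 ≈ 0.3127 J/(g·K)

c ≈ 0.313 J/(g·K)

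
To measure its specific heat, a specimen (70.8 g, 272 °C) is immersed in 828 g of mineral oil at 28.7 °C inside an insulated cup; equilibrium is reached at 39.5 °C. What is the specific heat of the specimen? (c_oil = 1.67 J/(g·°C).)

m_s c (T_s − T_f) = m_oil c_oil (T_f − T_0):
70.8×c×(272 − 39.5) = 828×1.67×(39.5 − 28.7)
16461 c = 14934  ⇒  c ≈ 0.9072 J/(g·°C)

c ≈ 0.907 J/(g·°C)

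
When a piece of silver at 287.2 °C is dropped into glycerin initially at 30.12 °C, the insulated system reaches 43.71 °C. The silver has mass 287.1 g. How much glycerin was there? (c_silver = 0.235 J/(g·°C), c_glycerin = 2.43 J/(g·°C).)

m ≈ 497 g

Let T be the final temperature. ΣQ_i = 0:
287.1×0.235×(43.71 − 287.2) + m×2.43×(43.71 − 30.12) = 0
33.02 m = 16428
m = 16428/33.02 ≈ 497.5 g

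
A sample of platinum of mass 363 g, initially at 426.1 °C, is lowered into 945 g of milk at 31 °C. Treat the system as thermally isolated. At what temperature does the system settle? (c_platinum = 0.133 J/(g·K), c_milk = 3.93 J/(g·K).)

T_f ≈ 36.1 °C

Set heat shed by the hot body equal to heat absorbed by the cold body:
363×0.133×(426.1 − T) = 945×3.93×(T − 31)
48.28(426.1 − T) = 3713.9(T − 31)
3762.1 T = 135701  ⇒  T ≈ 36.07 °C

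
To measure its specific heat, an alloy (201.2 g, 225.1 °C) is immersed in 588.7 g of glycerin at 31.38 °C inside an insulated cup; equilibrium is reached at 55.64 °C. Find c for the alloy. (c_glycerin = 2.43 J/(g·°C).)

c ≈ 1.02 J/(g·°C)

Heat lost by the alloy = heat gained by the glycerin:
201.2·c·(225.1 − 55.64) = 588.7·2.43·(55.64 − 31.38)
34095 c = 34705  ⇒  c ≈ 1.018 J/(g·°C)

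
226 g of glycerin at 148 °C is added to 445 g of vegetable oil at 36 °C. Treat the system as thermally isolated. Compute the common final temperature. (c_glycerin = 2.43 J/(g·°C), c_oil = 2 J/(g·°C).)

|Q_glycerin| = |Q_oil|:
226×2.43×(148 − T) = 445×2×(T − 36)
549.18(148 − T) = 890(T − 36)
1439.2 T = 113319  ⇒  T ≈ 78.74 °C

T_f ≈ 78.7 °C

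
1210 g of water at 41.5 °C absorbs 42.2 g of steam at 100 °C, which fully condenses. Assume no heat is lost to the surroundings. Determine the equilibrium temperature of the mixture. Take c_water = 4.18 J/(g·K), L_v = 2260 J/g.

T_f ≈ 61.7 °C

Energy conservation, ΣQ = 0:
latent heat released on condensation: 42.2×2260 = 95372
  condensed water 100 °C→T: 176.4(T − 100)
  water warms: 1210×4.18×(T − 41.5) = 5057.8(T − 41.5)
5234.2 T = 95372 + 17640 + 209899 = 322910
T ≈ 61.69 °C — below 100 °C, confirming all the steam condensed.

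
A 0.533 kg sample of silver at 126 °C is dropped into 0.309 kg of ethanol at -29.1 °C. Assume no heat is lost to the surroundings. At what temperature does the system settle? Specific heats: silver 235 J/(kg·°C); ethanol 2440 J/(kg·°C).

T_f ≈ -7.0 °C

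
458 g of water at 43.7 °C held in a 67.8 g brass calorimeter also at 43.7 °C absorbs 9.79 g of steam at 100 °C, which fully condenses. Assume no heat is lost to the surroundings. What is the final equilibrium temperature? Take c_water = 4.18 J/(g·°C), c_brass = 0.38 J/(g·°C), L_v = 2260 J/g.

Heat gained plus heat lost sum to zero:
steam→water at 100 °C releases m L_v = 9.79×2260 = 22125; condensed water 100 °C→T: 40.92(T − 100); original water: 1914.4(T − 43.7); cup: 25.76(T − 43.7)
1981.1 T = 22125 + 4092.2 + 84787 = 111005
T ≈ 56.03 °C (< 100 °C, so full condensation is consistent).

T_f ≈ 56.0 °C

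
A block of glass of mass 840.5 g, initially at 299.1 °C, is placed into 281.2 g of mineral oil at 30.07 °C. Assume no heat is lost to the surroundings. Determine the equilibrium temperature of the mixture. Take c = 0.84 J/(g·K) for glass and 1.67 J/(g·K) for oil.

T_f ≈ 191.6 °C

Set heat shed by the hot body equal to heat absorbed by the cold body:
840.5×0.84×(299.1 − T) = 281.2×1.67×(T − 30.07)
706.02(299.1 − T) = 469.6(T − 30.07)
1175.6 T = 225292  ⇒  T ≈ 191.64 °C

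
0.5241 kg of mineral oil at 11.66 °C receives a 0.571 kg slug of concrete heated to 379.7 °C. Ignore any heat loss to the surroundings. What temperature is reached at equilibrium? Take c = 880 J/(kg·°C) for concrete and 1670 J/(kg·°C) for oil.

Net heat exchanged in the isolated system is zero:
0.571*880*(T − 379.7) + 0.5241*1670*(T − 11.66) = 0
502.48(T − 379.7) + 875.25(T − 11.66) = 0
1377.7 T = 200997
T = 200997/1377.7 ≈ 145.89 °C

T_f ≈ 145.9 °C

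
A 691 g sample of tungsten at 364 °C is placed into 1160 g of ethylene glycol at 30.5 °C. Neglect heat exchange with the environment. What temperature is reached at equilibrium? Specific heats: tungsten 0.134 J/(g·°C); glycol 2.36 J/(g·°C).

T_f = Σ m_i c_i T_i / Σ m_i c_i:
T_f = (92.59×364 + 2737.6×30.5) / (92.59 + 2737.6)
    = 117201 / 2830.2 ≈ 41.41 °C

T_f ≈ 41.4 °C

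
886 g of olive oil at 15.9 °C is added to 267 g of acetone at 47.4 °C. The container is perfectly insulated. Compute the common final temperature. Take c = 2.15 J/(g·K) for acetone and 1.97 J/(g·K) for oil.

Let T be the final temperature. ΣQ_i = 0:
267*2.15*(T − 47.4) + 886*1.97*(T − 15.9) = 0
574.05(T − 47.4) + 1745.4(T − 15.9) = 0
(574.05 + 1745.4) T = 574.05*47.4 + 1745.4*15.9
T = 54962/2319.5 ≈ 23.70 °C

T_f ≈ 23.7 °C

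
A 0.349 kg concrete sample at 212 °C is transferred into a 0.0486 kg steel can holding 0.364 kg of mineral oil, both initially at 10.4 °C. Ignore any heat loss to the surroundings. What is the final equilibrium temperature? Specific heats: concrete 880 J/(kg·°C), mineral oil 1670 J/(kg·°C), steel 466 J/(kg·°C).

T_f is the heat-capacity-weighted average of the initial temperatures:
T_f = (307.12·212 + 607.88·10.4 + 22.65·10.4) / (307.12 + 607.88 + 22.65)
    = 71667 / 937.65 ≈ 76.43 °C

T_f ≈ 76.4 °C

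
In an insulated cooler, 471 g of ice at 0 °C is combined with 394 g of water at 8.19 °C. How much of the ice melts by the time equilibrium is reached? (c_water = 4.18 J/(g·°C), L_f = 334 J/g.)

m_melted ≈ 40.4 g

Heat available from the water dropping to 0 °C: 394×4.18×8.19 = 13488 J.
Fully melting the ice requires m_ice L_f = 471×334 = 157314 J.
13488 J < 157314 J, so only part of the ice melts and the system sits at 0 °C.
m_melt = 13488 / L_f = 40.38 g.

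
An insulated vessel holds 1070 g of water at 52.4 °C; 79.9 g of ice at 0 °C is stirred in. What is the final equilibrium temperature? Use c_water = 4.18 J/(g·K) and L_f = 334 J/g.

T_f ≈ 43.2 °C

Energy conservation, ΣQ = 0:
melt ice: 79.9×334 = 26687
  warm the meltwater: 333.98 T
  water cools: 1070×4.18×(T − 52.4) = 4472.6(T − 52.4)
4806.6 T = 234364 − 26687 = 207678
T ≈ 43.21 °C — above 0 °C, consistent with complete melting.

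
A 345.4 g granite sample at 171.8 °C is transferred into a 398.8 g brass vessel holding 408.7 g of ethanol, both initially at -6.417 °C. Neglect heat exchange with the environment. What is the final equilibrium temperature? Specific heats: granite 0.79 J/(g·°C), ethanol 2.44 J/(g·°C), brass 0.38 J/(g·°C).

T_f ≈ 27.8 °C

Setting the total heat transfer to zero:
345.4*0.79*(T − 171.8) + 408.7*2.44*(T − (-6.417)) + 398.8*0.38*(T − (-6.417)) = 0
272.87(T − 171.8) + 997.23(T − (-6.417)) + 151.54(T − (-6.417)) = 0
1421.6 T = 39507
T ≈ 27.79 °C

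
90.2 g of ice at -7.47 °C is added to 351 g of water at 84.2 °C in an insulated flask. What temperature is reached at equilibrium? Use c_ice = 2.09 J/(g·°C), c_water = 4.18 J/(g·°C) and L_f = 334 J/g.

T_f ≈ 49.9 °C

Net heat exchanged in the isolated system is zero:
warm ice to 0 °C: 90.2×2.09×(0 − (-7.47)) = 1408.2
  melt ice: 90.2×334 = 30127
  meltwater 0→T: 90.2×4.18×T = 377.04 T
  water: 1467.2(T − 84.2)
1844.2 T = 123537 − 31535 = 92002
T ≈ 49.89 °C — above 0 °C, consistent with complete melting.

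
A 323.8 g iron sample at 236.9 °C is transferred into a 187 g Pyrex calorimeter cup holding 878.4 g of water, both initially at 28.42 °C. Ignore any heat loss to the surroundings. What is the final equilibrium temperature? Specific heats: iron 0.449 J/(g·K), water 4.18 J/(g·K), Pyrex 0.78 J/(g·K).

Taking heat into each body as positive, Σ m c ΔT = 0:
323.8·0.449·(T − 236.9) + 878.4·4.18·(T − 28.42) + 187·0.78·(T − 28.42) = 0
145.39(T − 236.9) + 3671.7(T − 28.42) + 145.86(T − 28.42) = 0
3963 T = 142937
T = 142937 / 3963 = 36.1 °C

T_f ≈ 36.1 °C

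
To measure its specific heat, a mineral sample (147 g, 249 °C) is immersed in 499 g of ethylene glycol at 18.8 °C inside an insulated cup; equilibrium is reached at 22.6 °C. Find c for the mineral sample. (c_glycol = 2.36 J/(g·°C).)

c ≈ 0.134 J/(g·°C)

Energy conservation, ΣQ = 0:
147·c·(22.6 − 249) + 499·2.36·(22.6 − 18.8) = 0
-33281 c = -4475
c = -4475/-33281 ≈ 0.1345 J/(g·°C)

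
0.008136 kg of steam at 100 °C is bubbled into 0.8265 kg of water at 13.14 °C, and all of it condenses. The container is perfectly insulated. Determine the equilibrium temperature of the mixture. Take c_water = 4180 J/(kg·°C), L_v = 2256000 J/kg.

T_f ≈ 19.2 °C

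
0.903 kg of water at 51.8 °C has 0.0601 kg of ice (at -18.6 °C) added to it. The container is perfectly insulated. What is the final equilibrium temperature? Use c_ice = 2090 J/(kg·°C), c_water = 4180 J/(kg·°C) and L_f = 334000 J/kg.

Sum of m c ΔT and latent-heat terms is zero:
warm ice to 0 °C: 0.0601·2090·(0 − (-18.6)) = 2336.3
  latent heat to melt: 0.0601·334000 = 20073
  warm the meltwater: 251.22 T
  water cools: 0.903·4180·(T − 51.8) = 3774.5(T − 51.8)
4025.8 T = 195521 − 22410 = 173111
T ≈ 43.00 °C. Since T > 0 °C, the all-ice-melts assumption holds.

T_f ≈ 43.0 °C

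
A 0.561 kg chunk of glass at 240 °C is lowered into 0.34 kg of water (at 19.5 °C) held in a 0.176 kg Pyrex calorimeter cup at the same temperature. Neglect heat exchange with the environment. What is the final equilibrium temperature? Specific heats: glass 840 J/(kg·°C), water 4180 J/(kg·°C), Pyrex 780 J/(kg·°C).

T_f ≈ 70.7 °C

With ΣQ=0 the equilibrium temperature is the m·c-weighted mean:
T_f = (471.24×240 + 1421.2×19.5 + 137.28×19.5) / (471.24 + 1421.2 + 137.28)
    = 143488 / 2029.7 ≈ 70.69 °C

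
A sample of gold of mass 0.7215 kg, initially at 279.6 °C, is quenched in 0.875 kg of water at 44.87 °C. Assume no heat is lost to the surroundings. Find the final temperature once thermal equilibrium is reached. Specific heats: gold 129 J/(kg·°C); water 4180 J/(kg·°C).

|Q_gold| = |Q_water|:
0.7215*129*(279.6 − T) = 0.875*4180*(T − 44.87)
93.07(279.6 − T) = 3657.5(T − 44.87)
3750.6 T = 190135  ⇒  T ≈ 50.70 °C

T_f ≈ 50.7 °C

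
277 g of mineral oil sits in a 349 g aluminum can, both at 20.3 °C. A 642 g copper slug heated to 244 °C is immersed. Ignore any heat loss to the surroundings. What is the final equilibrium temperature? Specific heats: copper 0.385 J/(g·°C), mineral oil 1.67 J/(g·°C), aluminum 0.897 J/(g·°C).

T_f ≈ 74.4 °C

Taking heat into each body as positive, Σ m c ΔT = 0:
642·0.385·(T − 244) + 277·1.67·(T − 20.3) + 349·0.897·(T − 20.3) = 0
247.17(T − 244) + 462.59(T − 20.3) + 313.05(T − 20.3) = 0
(247.17 + 462.59 + 313.05) T = 247.17·244 + 462.59·20.3 + 313.05·20.3
T ≈ 74.36 °C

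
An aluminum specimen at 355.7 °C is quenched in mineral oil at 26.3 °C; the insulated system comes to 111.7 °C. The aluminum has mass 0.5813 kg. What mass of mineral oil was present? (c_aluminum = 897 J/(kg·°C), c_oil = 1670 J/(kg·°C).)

Heat lost by the aluminum = heat gained by the oil:
0.5813·897·(355.7 − 111.7) = m·1670·(111.7 − 26.3)
142618 m = 127228  ⇒  m ≈ 0.8921 kg

m ≈ 0.892 kg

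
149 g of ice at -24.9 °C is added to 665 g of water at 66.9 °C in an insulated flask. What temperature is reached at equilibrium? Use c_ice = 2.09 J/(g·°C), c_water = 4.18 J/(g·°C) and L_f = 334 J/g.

T_f ≈ 37.7 °C

Setting the total heat transfer to zero:
ice -24.9→0 °C: 149·2.09·24.9 = 7754.1
  melt ice: 149·334 = 49766
  warm the meltwater: 622.82 T
  water: 2779.7(T − 66.9)
3402.5 T = 185962 − 57520 = 128442
T ≈ 37.75 °C — above 0 °C, consistent with complete melting.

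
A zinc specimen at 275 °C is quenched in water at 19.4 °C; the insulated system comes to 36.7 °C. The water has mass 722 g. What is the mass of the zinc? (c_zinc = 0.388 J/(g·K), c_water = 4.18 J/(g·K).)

|Q_zinc| = |Q_water|:
m·0.388·(275 − 36.7) = 722·4.18·(36.7 − 19.4)
92.46 m = 52211  ⇒  m ≈ 564.7 g

m ≈ 565 g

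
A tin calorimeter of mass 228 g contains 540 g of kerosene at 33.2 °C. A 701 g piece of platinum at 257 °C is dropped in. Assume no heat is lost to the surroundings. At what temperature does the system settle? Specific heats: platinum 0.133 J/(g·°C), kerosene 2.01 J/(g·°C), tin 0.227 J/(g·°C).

Net heat exchanged in the isolated system is zero:
701·0.133·(T − 257) + 540·2.01·(T − 33.2) + 228·0.227·(T − 33.2) = 0
(93.23 + 1085.4 + 51.76) T = 93.23·257 + 1085.4·33.2 + 51.76·33.2
T = 61714/1230.4 ≈ 50.16 °C

T_f ≈ 50.2 °C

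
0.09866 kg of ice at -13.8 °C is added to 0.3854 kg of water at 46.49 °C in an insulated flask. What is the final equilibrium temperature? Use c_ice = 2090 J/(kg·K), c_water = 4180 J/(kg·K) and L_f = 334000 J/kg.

Let T be the final temperature. ΣQ_i = 0:
warm ice to 0 °C: 0.09866·2090·(0 − (-13.8)) = 2845.6; latent heat to melt: 0.09866·334000 = 32952; warm the meltwater: 412.4 T; water cools: 0.3854·4180·(T − 46.49) = 1611(T − 46.49)
2023.4 T = 74894 − 35798 = 39096
T ≈ 19.32 °C (positive, so assuming full melt was valid).

T_f ≈ 19.3 °C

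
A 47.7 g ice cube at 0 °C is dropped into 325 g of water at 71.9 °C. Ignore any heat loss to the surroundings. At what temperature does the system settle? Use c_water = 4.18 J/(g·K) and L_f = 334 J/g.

Net heat exchanged in the isolated system is zero:
fusion: m_ice L_f = 47.7×334 = 15932
  meltwater 0→T: 47.7×4.18×T = 199.39 T
  water: 1358.5(T − 71.9)
1557.9 T = 97676 − 15932 = 81744
T ≈ 52.47 °C — above 0 °C, consistent with complete melting.

T_f ≈ 52.5 °C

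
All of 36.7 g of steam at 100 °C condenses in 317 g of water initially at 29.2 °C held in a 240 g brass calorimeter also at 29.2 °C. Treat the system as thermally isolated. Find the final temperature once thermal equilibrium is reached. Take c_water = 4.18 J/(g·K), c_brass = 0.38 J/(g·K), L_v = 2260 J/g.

T_f ≈ 89.0 °C

Let T be the final temperature. ΣQ_i = 0:
latent heat released on condensation: 36.7·2260 = 82942; condensate cools 100→T: 36.7·4.18·(T − 100) = 153.41(T − 100); water warms: 317·4.18·(T − 29.2) = 1325.1(T − 29.2); cup: 91.2(T − 29.2)
1569.7 T = 82942 + 15341 + 41355 = 139637
T ≈ 88.96 °C — below 100 °C, confirming all the steam condensed.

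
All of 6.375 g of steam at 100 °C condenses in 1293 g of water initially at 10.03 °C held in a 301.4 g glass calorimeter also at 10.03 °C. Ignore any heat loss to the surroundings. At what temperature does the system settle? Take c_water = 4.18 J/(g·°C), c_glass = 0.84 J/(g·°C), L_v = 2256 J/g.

T_f ≈ 13.0 °C

Conservation of energy gives ΣQ = 0:
steam→water at 100 °C releases m L_v = 6.375×2256 = 14382
  condensate cools 100→T: 6.375×4.18×(T − 100) = 26.65(T − 100)
  original water: 5404.7(T − 10.03)
  glass cup: 301.4×0.84×(T − 10.03) = 253.18(T − 10.03)
5684.6 T = 14382 + 2664.7 + 56749 = 73796
T ≈ 12.98 °C (< 100 °C, so full condensation is consistent).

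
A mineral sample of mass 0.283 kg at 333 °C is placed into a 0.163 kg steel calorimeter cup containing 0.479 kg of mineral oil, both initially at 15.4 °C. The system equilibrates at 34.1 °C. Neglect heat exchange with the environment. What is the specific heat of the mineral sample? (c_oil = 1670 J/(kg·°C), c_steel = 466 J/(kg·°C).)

Taking heat into each body as positive, Σ m c ΔT = 0:
0.283×c×(34.1 − 333) + 0.479×1670×(34.1 − 15.4) + 0.163×466×(34.1 − 15.4) = 0
-84.59 c = -16379
c = -16379/-84.59 ≈ 193.6 J/(kg·°C)

c ≈ 194 J/(kg·°C)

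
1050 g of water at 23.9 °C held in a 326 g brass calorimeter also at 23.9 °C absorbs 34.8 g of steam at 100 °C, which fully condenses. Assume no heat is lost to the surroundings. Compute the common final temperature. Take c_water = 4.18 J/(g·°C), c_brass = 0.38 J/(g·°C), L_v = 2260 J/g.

Heat gained plus heat lost sum to zero:
condense steam: −34.8·2260 = −78648; condensate cools 100→T: 34.8·4.18·(T − 100) = 145.46(T − 100); original water: 4389(T − 23.9); brass cup: 326·0.38·(T − 23.9) = 123.88(T − 23.9)
4658.3 T = 78648 + 14546 + 107858 = 201052
T ≈ 43.16 °C, under the boiling point, so the assumption holds.

T_f ≈ 43.2 °C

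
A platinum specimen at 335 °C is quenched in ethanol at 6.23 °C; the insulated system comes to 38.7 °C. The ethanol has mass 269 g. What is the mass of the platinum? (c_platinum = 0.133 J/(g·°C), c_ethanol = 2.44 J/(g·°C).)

m ≈ 541 g

Taking heat into each body as positive, Σ m c ΔT = 0:
m×0.133×(38.7 − 335) + 269×2.44×(38.7 − 6.23) = 0
-39.41 m = -21312
m = -21312/-39.41 ≈ 540.8 g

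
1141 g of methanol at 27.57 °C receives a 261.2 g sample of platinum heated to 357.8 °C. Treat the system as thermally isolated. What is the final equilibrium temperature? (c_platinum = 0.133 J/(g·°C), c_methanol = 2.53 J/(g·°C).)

Taking heat into each body as positive, Σ m c ΔT = 0:
261.2*0.133*(T − 357.8) + 1141*2.53*(T − 27.57) = 0
(34.74 + 2886.7) T = 34.74*357.8 + 2886.7*27.57
T ≈ 31.50 °C

T_f ≈ 31.5 °C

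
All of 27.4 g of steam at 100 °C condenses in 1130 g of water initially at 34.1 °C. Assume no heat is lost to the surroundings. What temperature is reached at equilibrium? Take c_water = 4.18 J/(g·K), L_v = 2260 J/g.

T_f ≈ 48.5 °C

Let T be the final temperature. ΣQ_i = 0:
latent heat released on condensation: 27.4·2260 = 61924; condensate cools 100→T: 27.4·4.18·(T − 100) = 114.53(T − 100); water warms: 1130·4.18·(T − 34.1) = 4723.4(T − 34.1)
4837.9 T = 61924 + 11453 + 161068 = 234445
T ≈ 48.46 °C (< 100 °C, so full condensation is consistent).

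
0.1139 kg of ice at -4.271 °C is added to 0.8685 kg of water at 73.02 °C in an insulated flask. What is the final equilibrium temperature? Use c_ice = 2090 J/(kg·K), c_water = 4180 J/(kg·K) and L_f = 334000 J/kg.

T_f ≈ 55.0 °C

Energy conservation, ΣQ = 0:
ice -4.271→0 °C: 0.1139×2090×4.271 = 1016.7; melt ice: 0.1139×334000 = 38043; warm the meltwater: 476.1 T; water cools: 0.8685×4180×(T − 73.02) = 3630.3(T − 73.02)
4106.4 T = 265087 − 39059 = 226027
T ≈ 55.04 °C — above 0 °C, consistent with complete melting.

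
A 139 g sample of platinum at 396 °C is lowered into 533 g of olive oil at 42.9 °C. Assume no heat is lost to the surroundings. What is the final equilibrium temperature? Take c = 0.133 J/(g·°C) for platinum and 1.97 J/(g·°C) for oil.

T_f ≈ 49.0 °C

Heat lost by the platinum equals heat gained by the oil:
139·0.133·(396 − T) = 533·1.97·(T − 42.9)
18.49(396 − T) = 1050(T − 42.9)
1068.5 T = 52366  ⇒  T ≈ 49.01 °C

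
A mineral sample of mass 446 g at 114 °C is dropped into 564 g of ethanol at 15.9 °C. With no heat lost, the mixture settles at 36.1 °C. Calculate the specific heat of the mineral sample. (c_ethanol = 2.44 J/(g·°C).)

c ≈ 0.8 J/(g·°C)

m_s c (T_s − T_f) = m_ethanol c_ethanol (T_f − T_0):
446·c·(114 − 36.1) = 564·2.44·(36.1 − 15.9)
34743 c = 27798  ⇒  c ≈ 0.8001 J/(g·°C)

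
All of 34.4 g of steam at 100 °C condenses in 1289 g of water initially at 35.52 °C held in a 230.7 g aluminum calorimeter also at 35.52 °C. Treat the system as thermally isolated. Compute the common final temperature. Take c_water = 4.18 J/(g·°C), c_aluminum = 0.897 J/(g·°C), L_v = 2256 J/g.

Let T be the final temperature. ΣQ_i = 0:
steam→water at 100 °C releases m L_v = 34.4×2256 = 77606
  condensate cools 100→T: 34.4×4.18×(T − 100) = 143.79(T − 100)
  water warms: 1289×4.18×(T − 35.52) = 5388(T − 35.52)
  cup: 206.94(T − 35.52)
5738.7 T = 77606 + 14379 + 198733 = 290719
T ≈ 50.66 °C (< 100 °C, so full condensation is consistent).

T_f ≈ 50.7 °C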